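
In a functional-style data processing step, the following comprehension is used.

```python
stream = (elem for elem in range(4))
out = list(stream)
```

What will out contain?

Step 1: Generator expression iterates range(4): [0, 1, 2, 3].
Step 2: list() collects all values.
Therefore out = [0, 1, 2, 3].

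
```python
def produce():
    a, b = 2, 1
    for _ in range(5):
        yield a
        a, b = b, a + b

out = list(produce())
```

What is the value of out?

Step 1: Fibonacci-like sequence starting with a=2, b=1:
  Iteration 1: yield a=2, then a,b = 1,3
  Iteration 2: yield a=1, then a,b = 3,4
  Iteration 3: yield a=3, then a,b = 4,7
  Iteration 4: yield a=4, then a,b = 7,11
  Iteration 5: yield a=7, then a,b = 11,18
Therefore out = [2, 1, 3, 4, 7].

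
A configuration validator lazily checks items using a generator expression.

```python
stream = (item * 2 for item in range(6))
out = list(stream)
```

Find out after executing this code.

Step 1: For each item in range(6), compute item*2:
  item=0: 0*2 = 0
  item=1: 1*2 = 2
  item=2: 2*2 = 4
  item=3: 3*2 = 6
  item=4: 4*2 = 8
  item=5: 5*2 = 10
Therefore out = [0, 2, 4, 6, 8, 10].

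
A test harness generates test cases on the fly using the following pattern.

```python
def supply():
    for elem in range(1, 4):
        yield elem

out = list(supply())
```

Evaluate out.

Step 1: The generator yields each value from range(1, 4).
Step 2: list() consumes all yields: [1, 2, 3].
Therefore out = [1, 2, 3].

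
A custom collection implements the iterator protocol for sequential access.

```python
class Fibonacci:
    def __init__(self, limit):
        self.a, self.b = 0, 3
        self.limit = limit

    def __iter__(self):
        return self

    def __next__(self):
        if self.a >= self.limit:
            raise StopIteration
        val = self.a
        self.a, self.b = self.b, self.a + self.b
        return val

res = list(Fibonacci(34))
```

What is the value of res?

Step 1: Fibonacci-like sequence (a=0, b=3) until >= 34:
  Yield 0, then a,b = 3,3
  Yield 3, then a,b = 3,6
  Yield 3, then a,b = 6,9
  Yield 6, then a,b = 9,15
  Yield 9, then a,b = 15,24
  Yield 15, then a,b = 24,39
  Yield 24, then a,b = 39,63
Step 2: 39 >= 34, stop.
Therefore res = [0, 3, 3, 6, 9, 15, 24].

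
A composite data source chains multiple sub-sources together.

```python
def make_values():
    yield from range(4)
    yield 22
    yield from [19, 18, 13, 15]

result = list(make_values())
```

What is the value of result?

Step 1: Trace yields in order:
  yield 0
  yield 1
  yield 2
  yield 3
  yield 22
  yield 19
  yield 18
  yield 13
  yield 15
Therefore result = [0, 1, 2, 3, 22, 19, 18, 13, 15].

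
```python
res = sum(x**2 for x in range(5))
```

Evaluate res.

Step 1: Compute x**2 for each x in range(5):
  x=0: 0**2 = 0
  x=1: 1**2 = 1
  x=2: 2**2 = 4
  x=3: 3**2 = 9
  x=4: 4**2 = 16
Step 2: sum = 0 + 1 + 4 + 9 + 16 = 30.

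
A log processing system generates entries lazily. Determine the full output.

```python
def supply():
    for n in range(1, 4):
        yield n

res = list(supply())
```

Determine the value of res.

Step 1: The generator yields each value from range(1, 4).
Step 2: list() consumes all yields: [1, 2, 3].
Therefore res = [1, 2, 3].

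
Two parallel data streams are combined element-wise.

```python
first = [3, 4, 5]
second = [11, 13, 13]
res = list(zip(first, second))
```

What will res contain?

Step 1: zip pairs elements at same index:
  Index 0: (3, 11)
  Index 1: (4, 13)
  Index 2: (5, 13)
Therefore res = [(3, 11), (4, 13), (5, 13)].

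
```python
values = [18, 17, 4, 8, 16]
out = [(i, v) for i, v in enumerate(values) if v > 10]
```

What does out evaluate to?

Step 1: Filter enumerate([18, 17, 4, 8, 16]) keeping v > 10:
  (0, 18): 18 > 10, included
  (1, 17): 17 > 10, included
  (2, 4): 4 <= 10, excluded
  (3, 8): 8 <= 10, excluded
  (4, 16): 16 > 10, included
Therefore out = [(0, 18), (1, 17), (4, 16)].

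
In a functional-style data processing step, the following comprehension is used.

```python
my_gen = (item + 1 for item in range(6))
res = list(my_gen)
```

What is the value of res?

Step 1: For each item in range(6), compute item+1:
  item=0: 0+1 = 1
  item=1: 1+1 = 2
  item=2: 2+1 = 3
  item=3: 3+1 = 4
  item=4: 4+1 = 5
  item=5: 5+1 = 6
Therefore res = [1, 2, 3, 4, 5, 6].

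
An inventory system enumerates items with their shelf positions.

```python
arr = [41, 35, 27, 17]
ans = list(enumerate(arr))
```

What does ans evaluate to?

Step 1: enumerate pairs each element with its index:
  (0, 41)
  (1, 35)
  (2, 27)
  (3, 17)
Therefore ans = [(0, 41), (1, 35), (2, 27), (3, 17)].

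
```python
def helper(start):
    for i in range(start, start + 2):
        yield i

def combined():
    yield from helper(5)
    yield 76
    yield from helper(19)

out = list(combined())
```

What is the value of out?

Step 1: combined() delegates to helper(5):
  yield 5
  yield 6
Step 2: yield 76
Step 3: Delegates to helper(19):
  yield 19
  yield 20
Therefore out = [5, 6, 76, 19, 20].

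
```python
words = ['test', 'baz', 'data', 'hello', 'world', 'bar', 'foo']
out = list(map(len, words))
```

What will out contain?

Step 1: Map len() to each word:
  'test' -> 4
  'baz' -> 3
  'data' -> 4
  'hello' -> 5
  'world' -> 5
  'bar' -> 3
  'foo' -> 3
Therefore out = [4, 3, 4, 5, 5, 3, 3].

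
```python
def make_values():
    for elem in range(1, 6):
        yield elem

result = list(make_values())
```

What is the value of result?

Step 1: The generator yields each value from range(1, 6).
Step 2: list() consumes all yields: [1, 2, 3, 4, 5].
Therefore result = [1, 2, 3, 4, 5].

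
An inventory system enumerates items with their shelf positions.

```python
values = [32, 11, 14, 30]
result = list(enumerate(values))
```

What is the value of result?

Step 1: enumerate pairs each element with its index:
  (0, 32)
  (1, 11)
  (2, 14)
  (3, 30)
Therefore result = [(0, 32), (1, 11), (2, 14), (3, 30)].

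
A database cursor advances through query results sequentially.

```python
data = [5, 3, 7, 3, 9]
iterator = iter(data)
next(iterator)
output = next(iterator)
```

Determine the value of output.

Step 1: Create iterator over [5, 3, 7, 3, 9].
Step 2: next() consumes 5.
Step 3: next() returns 3.
Therefore output = 3.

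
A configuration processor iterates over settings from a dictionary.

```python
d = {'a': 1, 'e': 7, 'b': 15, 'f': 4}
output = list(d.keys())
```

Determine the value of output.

Step 1: d.keys() returns the dictionary keys in insertion order.
Therefore output = ['a', 'e', 'b', 'f'].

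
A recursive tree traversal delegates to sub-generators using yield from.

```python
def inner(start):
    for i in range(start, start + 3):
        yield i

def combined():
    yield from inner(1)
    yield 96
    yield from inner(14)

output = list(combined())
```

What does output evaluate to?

Step 1: combined() delegates to inner(1):
  yield 1
  yield 2
  yield 3
Step 2: yield 96
Step 3: Delegates to inner(14):
  yield 14
  yield 15
  yield 16
Therefore output = [1, 2, 3, 96, 14, 15, 16].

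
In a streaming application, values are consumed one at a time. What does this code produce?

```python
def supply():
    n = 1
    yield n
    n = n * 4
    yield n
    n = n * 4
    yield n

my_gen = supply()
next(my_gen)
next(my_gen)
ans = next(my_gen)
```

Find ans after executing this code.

Step 1: Trace through generator execution:
  Yield 1: n starts at 1, yield 1
  Yield 2: n = 1 * 4 = 4, yield 4
  Yield 3: n = 4 * 4 = 16, yield 16
Step 2: First next() gets 1, second next() gets the second value, third next() yields 16.
Therefore ans = 16.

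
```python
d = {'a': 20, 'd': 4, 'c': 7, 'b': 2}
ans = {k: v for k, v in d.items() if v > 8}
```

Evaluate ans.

Step 1: Filter items where value > 8:
  'a': 20 > 8: kept
  'd': 4 <= 8: removed
  'c': 7 <= 8: removed
  'b': 2 <= 8: removed
Therefore ans = {'a': 20}.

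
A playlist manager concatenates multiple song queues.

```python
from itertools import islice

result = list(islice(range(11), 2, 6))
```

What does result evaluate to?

Step 1: islice(range(11), 2, 6) takes elements at indices [2, 6).
Step 2: Elements: [2, 3, 4, 5].
Therefore result = [2, 3, 4, 5].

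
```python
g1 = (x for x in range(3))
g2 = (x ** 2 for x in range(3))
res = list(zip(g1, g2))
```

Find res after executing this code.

Step 1: g1 produces [0, 1, 2].
Step 2: g2 produces [0, 1, 4].
Step 3: zip pairs them: [(0, 0), (1, 1), (2, 4)].
Therefore res = [(0, 0), (1, 1), (2, 4)].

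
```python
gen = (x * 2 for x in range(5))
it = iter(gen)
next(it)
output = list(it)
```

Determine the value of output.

Step 1: Generator produces [0, 2, 4, 6, 8].
Step 2: next(it) consumes first element (0).
Step 3: list(it) collects remaining: [2, 4, 6, 8].
Therefore output = [2, 4, 6, 8].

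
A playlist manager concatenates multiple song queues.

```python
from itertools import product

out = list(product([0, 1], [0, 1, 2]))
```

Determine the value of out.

Step 1: product([0, 1], [0, 1, 2]) gives all pairs:
  (0, 0)
  (0, 1)
  (0, 2)
  (1, 0)
  (1, 1)
  (1, 2)
Therefore out = [(0, 0), (0, 1), (0, 2), (1, 0), (1, 1), (1, 2)].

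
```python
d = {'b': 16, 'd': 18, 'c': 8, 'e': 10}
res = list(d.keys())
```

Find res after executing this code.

Step 1: d.keys() returns the dictionary keys in insertion order.
Therefore res = ['b', 'd', 'c', 'e'].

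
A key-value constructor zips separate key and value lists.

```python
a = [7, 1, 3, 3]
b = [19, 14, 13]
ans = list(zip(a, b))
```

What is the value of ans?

Step 1: zip stops at shortest (len(a)=4, len(b)=3):
  Index 0: (7, 19)
  Index 1: (1, 14)
  Index 2: (3, 13)
Step 2: Last element of a (3) has no pair, dropped.
Therefore ans = [(7, 19), (1, 14), (3, 13)].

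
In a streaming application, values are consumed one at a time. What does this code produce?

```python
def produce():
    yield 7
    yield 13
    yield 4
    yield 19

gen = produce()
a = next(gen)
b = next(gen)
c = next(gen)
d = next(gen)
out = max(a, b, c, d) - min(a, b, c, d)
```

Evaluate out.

Step 1: Create generator and consume all values:
  a = next(gen) = 7
  b = next(gen) = 13
  c = next(gen) = 4
  d = next(gen) = 19
Step 2: max = 19, min = 4, out = 19 - 4 = 15.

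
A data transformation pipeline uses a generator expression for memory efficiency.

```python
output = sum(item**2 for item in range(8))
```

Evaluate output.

Step 1: Compute item**2 for each item in range(8):
  item=0: 0**2 = 0
  item=1: 1**2 = 1
  item=2: 2**2 = 4
  item=3: 3**2 = 9
  item=4: 4**2 = 16
  item=5: 5**2 = 25
  item=6: 6**2 = 36
  item=7: 7**2 = 49
Step 2: sum = 0 + 1 + 4 + 9 + 16 + 25 + 36 + 49 = 140.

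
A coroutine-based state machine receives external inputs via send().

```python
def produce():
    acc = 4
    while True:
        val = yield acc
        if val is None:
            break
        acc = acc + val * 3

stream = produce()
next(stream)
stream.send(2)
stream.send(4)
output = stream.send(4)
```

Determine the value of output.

Step 1: next() -> yield acc=4.
Step 2: send(2) -> val=2, acc = 4 + 2*3 = 10, yield 10.
Step 3: send(4) -> val=4, acc = 10 + 4*3 = 22, yield 22.
Step 4: send(4) -> val=4, acc = 22 + 4*3 = 34, yield 34.
Therefore output = 34.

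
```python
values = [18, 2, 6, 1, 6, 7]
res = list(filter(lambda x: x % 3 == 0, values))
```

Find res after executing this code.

Step 1: Filter elements divisible by 3:
  18 % 3 = 0: kept
  2 % 3 = 2: removed
  6 % 3 = 0: kept
  1 % 3 = 1: removed
  6 % 3 = 0: kept
  7 % 3 = 1: removed
Therefore res = [18, 6, 6].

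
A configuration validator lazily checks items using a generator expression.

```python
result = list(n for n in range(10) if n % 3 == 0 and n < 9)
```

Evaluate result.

Step 1: Filter range(10) where n % 3 == 0 and n < 9:
  n=0: both conditions met, included
  n=1: excluded (1 % 3 != 0)
  n=2: excluded (2 % 3 != 0)
  n=3: both conditions met, included
  n=4: excluded (4 % 3 != 0)
  n=5: excluded (5 % 3 != 0)
  n=6: both conditions met, included
  n=7: excluded (7 % 3 != 0)
  n=8: excluded (8 % 3 != 0)
  n=9: excluded (9 >= 9)
Therefore result = [0, 3, 6].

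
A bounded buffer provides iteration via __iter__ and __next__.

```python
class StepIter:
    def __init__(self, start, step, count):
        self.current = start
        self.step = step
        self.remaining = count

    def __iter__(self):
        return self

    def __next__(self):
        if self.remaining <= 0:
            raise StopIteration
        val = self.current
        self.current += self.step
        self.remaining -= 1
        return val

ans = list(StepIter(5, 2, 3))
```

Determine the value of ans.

Step 1: StepIter starts at 5, increments by 2, for 3 steps:
  Yield 5, then current += 2
  Yield 7, then current += 2
  Yield 9, then current += 2
Therefore ans = [5, 7, 9].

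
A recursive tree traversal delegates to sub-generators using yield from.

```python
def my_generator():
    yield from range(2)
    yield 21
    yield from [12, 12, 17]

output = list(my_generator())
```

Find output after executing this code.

Step 1: Trace yields in order:
  yield 0
  yield 1
  yield 21
  yield 12
  yield 12
  yield 17
Therefore output = [0, 1, 21, 12, 12, 17].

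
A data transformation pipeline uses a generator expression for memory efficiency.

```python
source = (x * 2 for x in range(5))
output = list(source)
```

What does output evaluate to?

Step 1: For each x in range(5), compute x*2:
  x=0: 0*2 = 0
  x=1: 1*2 = 2
  x=2: 2*2 = 4
  x=3: 3*2 = 6
  x=4: 4*2 = 8
Therefore output = [0, 2, 4, 6, 8].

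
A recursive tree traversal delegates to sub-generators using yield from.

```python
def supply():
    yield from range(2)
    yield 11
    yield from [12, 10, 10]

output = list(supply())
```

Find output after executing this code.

Step 1: Trace yields in order:
  yield 0
  yield 1
  yield 11
  yield 12
  yield 10
  yield 10
Therefore output = [0, 1, 11, 12, 10, 10].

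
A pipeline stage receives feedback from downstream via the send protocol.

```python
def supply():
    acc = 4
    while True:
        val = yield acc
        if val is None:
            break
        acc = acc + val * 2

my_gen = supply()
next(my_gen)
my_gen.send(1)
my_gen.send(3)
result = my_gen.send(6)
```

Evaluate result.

Step 1: next() -> yield acc=4.
Step 2: send(1) -> val=1, acc = 4 + 1*2 = 6, yield 6.
Step 3: send(3) -> val=3, acc = 6 + 3*2 = 12, yield 12.
Step 4: send(6) -> val=6, acc = 12 + 6*2 = 24, yield 24.
Therefore result = 24.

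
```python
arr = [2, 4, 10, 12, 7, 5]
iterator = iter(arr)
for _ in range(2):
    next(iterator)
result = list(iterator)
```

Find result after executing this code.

Step 1: Create iterator over [2, 4, 10, 12, 7, 5].
Step 2: Advance 2 positions (consuming [2, 4]).
Step 3: list() collects remaining elements: [10, 12, 7, 5].
Therefore result = [10, 12, 7, 5].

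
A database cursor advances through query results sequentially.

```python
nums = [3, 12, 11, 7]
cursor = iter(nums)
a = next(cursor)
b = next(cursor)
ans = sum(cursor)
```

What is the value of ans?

Step 1: Create iterator over [3, 12, 11, 7].
Step 2: a = next() = 3, b = next() = 12.
Step 3: sum() of remaining [11, 7] = 18.
Therefore ans = 18.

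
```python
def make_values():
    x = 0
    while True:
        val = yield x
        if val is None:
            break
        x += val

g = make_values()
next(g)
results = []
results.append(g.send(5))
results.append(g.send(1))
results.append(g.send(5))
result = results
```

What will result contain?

Step 1: next(g) -> yield 0.
Step 2: send(5) -> x = 5, yield 5.
Step 3: send(1) -> x = 6, yield 6.
Step 4: send(5) -> x = 11, yield 11.
Therefore result = [5, 6, 11].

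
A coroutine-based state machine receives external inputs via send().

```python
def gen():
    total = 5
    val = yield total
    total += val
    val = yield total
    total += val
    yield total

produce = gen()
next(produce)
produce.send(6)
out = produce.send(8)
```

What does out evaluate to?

Step 1: next() -> yield total=5.
Step 2: send(6) -> val=6, total = 5+6 = 11, yield 11.
Step 3: send(8) -> val=8, total = 11+8 = 19, yield 19.
Therefore out = 19.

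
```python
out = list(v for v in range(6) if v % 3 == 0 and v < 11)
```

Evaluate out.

Step 1: Filter range(6) where v % 3 == 0 and v < 11:
  v=0: both conditions met, included
  v=1: excluded (1 % 3 != 0)
  v=2: excluded (2 % 3 != 0)
  v=3: both conditions met, included
  v=4: excluded (4 % 3 != 0)
  v=5: excluded (5 % 3 != 0)
Therefore out = [0, 3].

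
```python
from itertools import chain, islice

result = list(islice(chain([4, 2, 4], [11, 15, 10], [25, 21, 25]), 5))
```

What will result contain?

Step 1: chain([4, 2, 4], [11, 15, 10], [25, 21, 25]) = [4, 2, 4, 11, 15, 10, 25, 21, 25].
Step 2: islice takes first 5 elements: [4, 2, 4, 11, 15].
Therefore result = [4, 2, 4, 11, 15].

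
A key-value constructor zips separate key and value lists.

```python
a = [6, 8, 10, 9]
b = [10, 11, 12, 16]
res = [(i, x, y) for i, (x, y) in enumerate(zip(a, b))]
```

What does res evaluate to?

Step 1: enumerate(zip(a, b)) gives index with paired elements:
  i=0: (6, 10)
  i=1: (8, 11)
  i=2: (10, 12)
  i=3: (9, 16)
Therefore res = [(0, 6, 10), (1, 8, 11), (2, 10, 12), (3, 9, 16)].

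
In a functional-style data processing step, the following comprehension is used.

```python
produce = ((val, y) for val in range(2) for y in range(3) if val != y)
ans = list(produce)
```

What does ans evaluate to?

Step 1: Nested generator over range(2) x range(3) where val != y:
  (0, 0): excluded (val == y)
  (0, 1): included
  (0, 2): included
  (1, 0): included
  (1, 1): excluded (val == y)
  (1, 2): included
Therefore ans = [(0, 1), (0, 2), (1, 0), (1, 2)].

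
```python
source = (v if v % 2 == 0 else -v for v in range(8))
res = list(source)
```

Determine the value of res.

Step 1: For each v in range(8), yield v if even, else -v:
  v=0: even, yield 0
  v=1: odd, yield -1
  v=2: even, yield 2
  v=3: odd, yield -3
  v=4: even, yield 4
  v=5: odd, yield -5
  v=6: even, yield 6
  v=7: odd, yield -7
Therefore res = [0, -1, 2, -3, 4, -5, 6, -7].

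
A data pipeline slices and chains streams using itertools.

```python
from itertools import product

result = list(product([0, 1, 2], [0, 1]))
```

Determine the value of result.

Step 1: product([0, 1, 2], [0, 1]) gives all pairs:
  (0, 0)
  (0, 1)
  (1, 0)
  (1, 1)
  (2, 0)
  (2, 1)
Therefore result = [(0, 0), (0, 1), (1, 0), (1, 1), (2, 0), (2, 1)].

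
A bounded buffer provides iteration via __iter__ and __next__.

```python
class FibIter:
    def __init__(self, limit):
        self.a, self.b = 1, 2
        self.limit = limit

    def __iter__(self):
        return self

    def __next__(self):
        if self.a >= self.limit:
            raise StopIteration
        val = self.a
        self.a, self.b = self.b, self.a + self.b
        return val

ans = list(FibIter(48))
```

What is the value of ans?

Step 1: Fibonacci-like sequence (a=1, b=2) until >= 48:
  Yield 1, then a,b = 2,3
  Yield 2, then a,b = 3,5
  Yield 3, then a,b = 5,8
  Yield 5, then a,b = 8,13
  Yield 8, then a,b = 13,21
  Yield 13, then a,b = 21,34
  Yield 21, then a,b = 34,55
  Yield 34, then a,b = 55,89
Step 2: 55 >= 48, stop.
Therefore ans = [1, 2, 3, 5, 8, 13, 21, 34].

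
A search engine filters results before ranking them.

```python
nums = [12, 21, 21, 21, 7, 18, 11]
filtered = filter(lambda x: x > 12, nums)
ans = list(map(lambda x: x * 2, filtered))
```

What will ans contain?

Step 1: Filter nums for elements > 12:
  12: removed
  21: kept
  21: kept
  21: kept
  7: removed
  18: kept
  11: removed
Step 2: Map x * 2 on filtered [21, 21, 21, 18]:
  21 -> 42
  21 -> 42
  21 -> 42
  18 -> 36
Therefore ans = [42, 42, 42, 36].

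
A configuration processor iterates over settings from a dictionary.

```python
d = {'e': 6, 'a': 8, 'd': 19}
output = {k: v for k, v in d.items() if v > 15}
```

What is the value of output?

Step 1: Filter items where value > 15:
  'e': 6 <= 15: removed
  'a': 8 <= 15: removed
  'd': 19 > 15: kept
Therefore output = {'d': 19}.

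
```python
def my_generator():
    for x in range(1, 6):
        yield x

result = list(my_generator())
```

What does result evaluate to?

Step 1: The generator yields each value from range(1, 6).
Step 2: list() consumes all yields: [1, 2, 3, 4, 5].
Therefore result = [1, 2, 3, 4, 5].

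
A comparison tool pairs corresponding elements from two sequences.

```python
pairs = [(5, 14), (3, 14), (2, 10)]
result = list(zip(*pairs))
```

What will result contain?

Step 1: zip(*pairs) transposes: unzips [(5, 14), (3, 14), (2, 10)] into separate sequences.
Step 2: First elements: (5, 3, 2), second elements: (14, 14, 10).
Therefore result = [(5, 3, 2), (14, 14, 10)].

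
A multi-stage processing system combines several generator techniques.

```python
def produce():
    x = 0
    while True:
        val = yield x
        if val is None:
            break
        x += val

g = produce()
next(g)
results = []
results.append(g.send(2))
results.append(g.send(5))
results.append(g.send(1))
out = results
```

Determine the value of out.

Step 1: next(g) -> yield 0.
Step 2: send(2) -> x = 2, yield 2.
Step 3: send(5) -> x = 7, yield 7.
Step 4: send(1) -> x = 8, yield 8.
Therefore out = [2, 7, 8].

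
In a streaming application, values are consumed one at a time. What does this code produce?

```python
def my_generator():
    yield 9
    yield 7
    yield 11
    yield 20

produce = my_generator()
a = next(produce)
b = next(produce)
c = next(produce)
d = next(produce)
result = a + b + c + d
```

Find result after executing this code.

Step 1: Create generator and consume all values:
  a = next(produce) = 9
  b = next(produce) = 7
  c = next(produce) = 11
  d = next(produce) = 20
Step 2: result = 9 + 7 + 11 + 20 = 47.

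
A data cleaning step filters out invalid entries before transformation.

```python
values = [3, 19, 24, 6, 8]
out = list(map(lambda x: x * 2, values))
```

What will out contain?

Step 1: Apply lambda x: x * 2 to each element:
  3 -> 6
  19 -> 38
  24 -> 48
  6 -> 12
  8 -> 16
Therefore out = [6, 38, 48, 12, 16].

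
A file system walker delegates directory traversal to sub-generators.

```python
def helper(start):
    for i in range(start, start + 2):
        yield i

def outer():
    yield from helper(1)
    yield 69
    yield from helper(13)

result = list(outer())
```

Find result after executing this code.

Step 1: outer() delegates to helper(1):
  yield 1
  yield 2
Step 2: yield 69
Step 3: Delegates to helper(13):
  yield 13
  yield 14
Therefore result = [1, 2, 69, 13, 14].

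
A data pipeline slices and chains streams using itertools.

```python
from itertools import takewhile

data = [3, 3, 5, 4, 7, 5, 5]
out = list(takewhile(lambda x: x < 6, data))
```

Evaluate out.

Step 1: takewhile stops at first element >= 6:
  3 < 6: take
  3 < 6: take
  5 < 6: take
  4 < 6: take
  7 >= 6: stop
Therefore out = [3, 3, 5, 4].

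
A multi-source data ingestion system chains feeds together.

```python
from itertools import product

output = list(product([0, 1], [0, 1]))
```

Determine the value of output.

Step 1: product([0, 1], [0, 1]) gives all pairs:
  (0, 0)
  (0, 1)
  (1, 0)
  (1, 1)
Therefore output = [(0, 0), (0, 1), (1, 0), (1, 1)].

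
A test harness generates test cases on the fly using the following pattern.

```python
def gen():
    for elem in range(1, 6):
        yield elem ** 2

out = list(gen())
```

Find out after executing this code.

Step 1: For each elem in range(1, 6), yield elem**2:
  elem=1: yield 1**2 = 1
  elem=2: yield 2**2 = 4
  elem=3: yield 3**2 = 9
  elem=4: yield 4**2 = 16
  elem=5: yield 5**2 = 25
Therefore out = [1, 4, 9, 16, 25].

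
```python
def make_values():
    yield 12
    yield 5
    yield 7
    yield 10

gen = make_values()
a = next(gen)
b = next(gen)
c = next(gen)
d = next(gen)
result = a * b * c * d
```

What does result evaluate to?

Step 1: Create generator and consume all values:
  a = next(gen) = 12
  b = next(gen) = 5
  c = next(gen) = 7
  d = next(gen) = 10
Step 2: result = 12 * 5 * 7 * 10 = 4200.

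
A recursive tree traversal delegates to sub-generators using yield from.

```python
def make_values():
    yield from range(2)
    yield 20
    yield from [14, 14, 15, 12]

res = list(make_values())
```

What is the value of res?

Step 1: Trace yields in order:
  yield 0
  yield 1
  yield 20
  yield 14
  yield 14
  yield 15
  yield 12
Therefore res = [0, 1, 20, 14, 14, 15, 12].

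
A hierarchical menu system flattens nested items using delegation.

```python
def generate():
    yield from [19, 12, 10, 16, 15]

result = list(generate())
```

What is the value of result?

Step 1: yield from delegates to the iterable, yielding each element.
Step 2: Collected values: [19, 12, 10, 16, 15].
Therefore result = [19, 12, 10, 16, 15].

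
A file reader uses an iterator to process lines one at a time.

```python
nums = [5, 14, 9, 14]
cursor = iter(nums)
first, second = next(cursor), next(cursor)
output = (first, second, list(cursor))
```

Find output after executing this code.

Step 1: Create iterator over [5, 14, 9, 14].
Step 2: first = 5, second = 14.
Step 3: Remaining elements: [9, 14].
Therefore output = (5, 14, [9, 14]).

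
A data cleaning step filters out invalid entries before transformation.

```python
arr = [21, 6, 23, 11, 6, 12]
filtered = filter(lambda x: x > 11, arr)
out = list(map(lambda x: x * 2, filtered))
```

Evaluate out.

Step 1: Filter arr for elements > 11:
  21: kept
  6: removed
  23: kept
  11: removed
  6: removed
  12: kept
Step 2: Map x * 2 on filtered [21, 23, 12]:
  21 -> 42
  23 -> 46
  12 -> 24
Therefore out = [42, 46, 24].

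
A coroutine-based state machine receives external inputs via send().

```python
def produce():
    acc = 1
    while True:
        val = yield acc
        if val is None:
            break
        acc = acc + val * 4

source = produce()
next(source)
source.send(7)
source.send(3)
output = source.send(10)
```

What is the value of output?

Step 1: next() -> yield acc=1.
Step 2: send(7) -> val=7, acc = 1 + 7*4 = 29, yield 29.
Step 3: send(3) -> val=3, acc = 29 + 3*4 = 41, yield 41.
Step 4: send(10) -> val=10, acc = 41 + 10*4 = 81, yield 81.
Therefore output = 81.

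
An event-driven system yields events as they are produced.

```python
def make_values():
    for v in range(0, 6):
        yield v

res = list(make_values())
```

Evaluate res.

Step 1: The generator yields each value from range(0, 6).
Step 2: list() consumes all yields: [0, 1, 2, 3, 4, 5].
Therefore res = [0, 1, 2, 3, 4, 5].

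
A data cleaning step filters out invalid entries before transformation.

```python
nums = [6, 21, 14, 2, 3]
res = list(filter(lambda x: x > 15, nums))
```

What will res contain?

Step 1: Filter elements > 15:
  6: removed
  21: kept
  14: removed
  2: removed
  3: removed
Therefore res = [21].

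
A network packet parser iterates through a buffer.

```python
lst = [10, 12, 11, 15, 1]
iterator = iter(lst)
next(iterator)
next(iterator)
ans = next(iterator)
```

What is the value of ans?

Step 1: Create iterator over [10, 12, 11, 15, 1].
Step 2: next() consumes 10.
Step 3: next() consumes 12.
Step 4: next() returns 11.
Therefore ans = 11.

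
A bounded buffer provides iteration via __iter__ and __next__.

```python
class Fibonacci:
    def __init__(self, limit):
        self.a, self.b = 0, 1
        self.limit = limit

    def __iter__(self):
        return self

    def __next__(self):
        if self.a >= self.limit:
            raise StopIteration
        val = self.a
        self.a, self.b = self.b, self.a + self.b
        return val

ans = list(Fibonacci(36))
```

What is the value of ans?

Step 1: Fibonacci-like sequence (a=0, b=1) until >= 36:
  Yield 0, then a,b = 1,1
  Yield 1, then a,b = 1,2
  Yield 1, then a,b = 2,3
  Yield 2, then a,b = 3,5
  Yield 3, then a,b = 5,8
  Yield 5, then a,b = 8,13
  Yield 8, then a,b = 13,21
  Yield 13, then a,b = 21,34
  Yield 21, then a,b = 34,55
  Yield 34, then a,b = 55,89
Step 2: 55 >= 36, stop.
Therefore ans = [0, 1, 1, 2, 3, 5, 8, 13, 21, 34].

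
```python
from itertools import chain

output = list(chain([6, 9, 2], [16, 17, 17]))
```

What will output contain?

Step 1: chain() concatenates iterables: [6, 9, 2] + [16, 17, 17].
Therefore output = [6, 9, 2, 16, 17, 17].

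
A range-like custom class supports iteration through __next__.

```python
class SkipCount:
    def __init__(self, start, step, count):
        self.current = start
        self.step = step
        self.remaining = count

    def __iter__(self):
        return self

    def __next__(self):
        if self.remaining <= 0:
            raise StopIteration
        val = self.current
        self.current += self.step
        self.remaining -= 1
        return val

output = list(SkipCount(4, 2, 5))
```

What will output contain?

Step 1: SkipCount starts at 4, increments by 2, for 5 steps:
  Yield 4, then current += 2
  Yield 6, then current += 2
  Yield 8, then current += 2
  Yield 10, then current += 2
  Yield 12, then current += 2
Therefore output = [4, 6, 8, 10, 12].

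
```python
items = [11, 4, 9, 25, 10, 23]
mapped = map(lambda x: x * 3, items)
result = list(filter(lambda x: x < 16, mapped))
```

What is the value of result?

Step 1: Map x * 3:
  11 -> 33
  4 -> 12
  9 -> 27
  25 -> 75
  10 -> 30
  23 -> 69
Step 2: Filter for < 16:
  33: removed
  12: kept
  27: removed
  75: removed
  30: removed
  69: removed
Therefore result = [12].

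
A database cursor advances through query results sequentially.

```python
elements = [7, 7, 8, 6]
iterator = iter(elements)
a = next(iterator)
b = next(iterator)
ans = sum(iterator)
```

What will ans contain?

Step 1: Create iterator over [7, 7, 8, 6].
Step 2: a = next() = 7, b = next() = 7.
Step 3: sum() of remaining [8, 6] = 14.
Therefore ans = 14.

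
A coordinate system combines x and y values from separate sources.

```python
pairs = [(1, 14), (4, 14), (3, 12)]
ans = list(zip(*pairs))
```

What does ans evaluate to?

Step 1: zip(*pairs) transposes: unzips [(1, 14), (4, 14), (3, 12)] into separate sequences.
Step 2: First elements: (1, 4, 3), second elements: (14, 14, 12).
Therefore ans = [(1, 4, 3), (14, 14, 12)].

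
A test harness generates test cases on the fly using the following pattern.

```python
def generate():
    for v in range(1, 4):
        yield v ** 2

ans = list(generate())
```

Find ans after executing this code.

Step 1: For each v in range(1, 4), yield v**2:
  v=1: yield 1**2 = 1
  v=2: yield 2**2 = 4
  v=3: yield 3**2 = 9
Therefore ans = [1, 4, 9].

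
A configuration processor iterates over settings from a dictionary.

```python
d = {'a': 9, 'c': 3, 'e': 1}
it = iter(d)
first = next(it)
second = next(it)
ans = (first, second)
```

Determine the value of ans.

Step 1: iter(d) iterates over keys: ['a', 'c', 'e'].
Step 2: first = next(it) = 'a', second = next(it) = 'c'.
Therefore ans = ('a', 'c').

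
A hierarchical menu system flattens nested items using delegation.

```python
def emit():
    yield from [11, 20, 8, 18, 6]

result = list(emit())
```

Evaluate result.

Step 1: yield from delegates to the iterable, yielding each element.
Step 2: Collected values: [11, 20, 8, 18, 6].
Therefore result = [11, 20, 8, 18, 6].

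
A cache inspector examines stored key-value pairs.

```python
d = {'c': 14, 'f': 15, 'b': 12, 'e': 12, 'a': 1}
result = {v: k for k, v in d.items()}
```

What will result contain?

Step 1: Invert dict (swap keys and values):
  'c': 14 -> 14: 'c'
  'f': 15 -> 15: 'f'
  'b': 12 -> 12: 'b'
  'e': 12 -> 12: 'e'
  'a': 1 -> 1: 'a'
Therefore result = {14: 'c', 15: 'f', 12: 'e', 1: 'a'}.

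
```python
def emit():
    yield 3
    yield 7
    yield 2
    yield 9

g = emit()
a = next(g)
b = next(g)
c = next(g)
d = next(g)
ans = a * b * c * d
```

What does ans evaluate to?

Step 1: Create generator and consume all values:
  a = next(g) = 3
  b = next(g) = 7
  c = next(g) = 2
  d = next(g) = 9
Step 2: ans = 3 * 7 * 2 * 9 = 378.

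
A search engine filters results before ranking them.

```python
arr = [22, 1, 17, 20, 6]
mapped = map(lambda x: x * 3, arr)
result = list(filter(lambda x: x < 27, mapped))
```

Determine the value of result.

Step 1: Map x * 3:
  22 -> 66
  1 -> 3
  17 -> 51
  20 -> 60
  6 -> 18
Step 2: Filter for < 27:
  66: removed
  3: kept
  51: removed
  60: removed
  18: kept
Therefore result = [3, 18].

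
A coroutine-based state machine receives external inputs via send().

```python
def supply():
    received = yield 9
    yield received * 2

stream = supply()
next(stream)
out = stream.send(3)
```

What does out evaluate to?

Step 1: next(stream) advances to first yield, producing 9.
Step 2: send(3) resumes, received = 3.
Step 3: yield received * 2 = 3 * 2 = 6.
Therefore out = 6.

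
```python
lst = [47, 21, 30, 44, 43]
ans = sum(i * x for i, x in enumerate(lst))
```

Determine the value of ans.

Step 1: Compute i * x for each (i, x) in enumerate([47, 21, 30, 44, 43]):
  i=0, x=47: 0*47 = 0
  i=1, x=21: 1*21 = 21
  i=2, x=30: 2*30 = 60
  i=3, x=44: 3*44 = 132
  i=4, x=43: 4*43 = 172
Step 2: sum = 0 + 21 + 60 + 132 + 172 = 385.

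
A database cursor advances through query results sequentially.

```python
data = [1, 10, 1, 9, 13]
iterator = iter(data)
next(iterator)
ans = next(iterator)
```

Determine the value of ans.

Step 1: Create iterator over [1, 10, 1, 9, 13].
Step 2: next() consumes 1.
Step 3: next() returns 10.
Therefore ans = 10.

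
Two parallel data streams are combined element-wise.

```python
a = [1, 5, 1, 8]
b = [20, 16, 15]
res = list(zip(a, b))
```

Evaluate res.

Step 1: zip stops at shortest (len(a)=4, len(b)=3):
  Index 0: (1, 20)
  Index 1: (5, 16)
  Index 2: (1, 15)
Step 2: Last element of a (8) has no pair, dropped.
Therefore res = [(1, 20), (5, 16), (1, 15)].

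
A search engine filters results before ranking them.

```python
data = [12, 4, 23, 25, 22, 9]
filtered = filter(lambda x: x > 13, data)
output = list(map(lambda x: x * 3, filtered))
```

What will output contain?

Step 1: Filter data for elements > 13:
  12: removed
  4: removed
  23: kept
  25: kept
  22: kept
  9: removed
Step 2: Map x * 3 on filtered [23, 25, 22]:
  23 -> 69
  25 -> 75
  22 -> 66
Therefore output = [69, 75, 66].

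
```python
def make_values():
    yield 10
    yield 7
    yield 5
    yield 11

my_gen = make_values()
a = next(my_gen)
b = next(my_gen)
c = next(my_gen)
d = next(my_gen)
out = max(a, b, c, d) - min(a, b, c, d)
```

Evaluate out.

Step 1: Create generator and consume all values:
  a = next(my_gen) = 10
  b = next(my_gen) = 7
  c = next(my_gen) = 5
  d = next(my_gen) = 11
Step 2: max = 11, min = 5, out = 11 - 5 = 6.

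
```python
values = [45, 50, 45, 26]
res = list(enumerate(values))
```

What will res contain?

Step 1: enumerate pairs each element with its index:
  (0, 45)
  (1, 50)
  (2, 45)
  (3, 26)
Therefore res = [(0, 45), (1, 50), (2, 45), (3, 26)].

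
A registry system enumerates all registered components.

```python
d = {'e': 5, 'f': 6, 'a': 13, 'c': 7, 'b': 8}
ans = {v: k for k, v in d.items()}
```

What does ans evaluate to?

Step 1: Invert dict (swap keys and values):
  'e': 5 -> 5: 'e'
  'f': 6 -> 6: 'f'
  'a': 13 -> 13: 'a'
  'c': 7 -> 7: 'c'
  'b': 8 -> 8: 'b'
Therefore ans = {5: 'e', 6: 'f', 13: 'a', 7: 'c', 8: 'b'}.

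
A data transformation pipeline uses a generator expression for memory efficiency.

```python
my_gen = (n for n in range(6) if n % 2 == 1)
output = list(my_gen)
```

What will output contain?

Step 1: Filter range(6) keeping only odd values:
  n=0: even, excluded
  n=1: odd, included
  n=2: even, excluded
  n=3: odd, included
  n=4: even, excluded
  n=5: odd, included
Therefore output = [1, 3, 5].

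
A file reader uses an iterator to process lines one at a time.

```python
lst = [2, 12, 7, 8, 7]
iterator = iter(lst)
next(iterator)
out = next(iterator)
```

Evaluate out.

Step 1: Create iterator over [2, 12, 7, 8, 7].
Step 2: next() consumes 2.
Step 3: next() returns 12.
Therefore out = 12.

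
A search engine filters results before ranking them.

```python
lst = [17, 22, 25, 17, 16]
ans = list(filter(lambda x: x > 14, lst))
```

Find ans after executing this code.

Step 1: Filter elements > 14:
  17: kept
  22: kept
  25: kept
  17: kept
  16: kept
Therefore ans = [17, 22, 25, 17, 16].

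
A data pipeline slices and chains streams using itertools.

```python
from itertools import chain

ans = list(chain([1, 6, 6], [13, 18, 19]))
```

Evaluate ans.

Step 1: chain() concatenates iterables: [1, 6, 6] + [13, 18, 19].
Therefore ans = [1, 6, 6, 13, 18, 19].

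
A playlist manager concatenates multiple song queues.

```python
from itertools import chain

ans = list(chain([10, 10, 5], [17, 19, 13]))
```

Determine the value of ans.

Step 1: chain() concatenates iterables: [10, 10, 5] + [17, 19, 13].
Therefore ans = [10, 10, 5, 17, 19, 13].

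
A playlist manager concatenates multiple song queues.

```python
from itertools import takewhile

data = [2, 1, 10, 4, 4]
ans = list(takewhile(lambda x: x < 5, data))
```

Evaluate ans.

Step 1: takewhile stops at first element >= 5:
  2 < 5: take
  1 < 5: take
  10 >= 5: stop
Therefore ans = [2, 1].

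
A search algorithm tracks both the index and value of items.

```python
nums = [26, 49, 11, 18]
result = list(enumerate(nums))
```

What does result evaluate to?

Step 1: enumerate pairs each element with its index:
  (0, 26)
  (1, 49)
  (2, 11)
  (3, 18)
Therefore result = [(0, 26), (1, 49), (2, 11), (3, 18)].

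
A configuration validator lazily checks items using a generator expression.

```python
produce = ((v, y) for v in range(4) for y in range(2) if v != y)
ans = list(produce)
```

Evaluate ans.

Step 1: Nested generator over range(4) x range(2) where v != y:
  (0, 0): excluded (v == y)
  (0, 1): included
  (1, 0): included
  (1, 1): excluded (v == y)
  (2, 0): included
  (2, 1): included
  (3, 0): included
  (3, 1): included
Therefore ans = [(0, 1), (1, 0), (2, 0), (2, 1), (3, 0), (3, 1)].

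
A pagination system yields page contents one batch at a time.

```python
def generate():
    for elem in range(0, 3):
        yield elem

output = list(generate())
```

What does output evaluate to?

Step 1: The generator yields each value from range(0, 3).
Step 2: list() consumes all yields: [0, 1, 2].
Therefore output = [0, 1, 2].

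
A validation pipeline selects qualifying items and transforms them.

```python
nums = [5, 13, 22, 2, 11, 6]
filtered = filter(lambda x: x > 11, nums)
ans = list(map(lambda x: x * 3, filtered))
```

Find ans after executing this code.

Step 1: Filter nums for elements > 11:
  5: removed
  13: kept
  22: kept
  2: removed
  11: removed
  6: removed
Step 2: Map x * 3 on filtered [13, 22]:
  13 -> 39
  22 -> 66
Therefore ans = [39, 66].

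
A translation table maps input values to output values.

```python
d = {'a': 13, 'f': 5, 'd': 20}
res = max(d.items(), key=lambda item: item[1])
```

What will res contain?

Step 1: Find item with maximum value:
  ('a', 13)
  ('f', 5)
  ('d', 20)
Step 2: Maximum value is 20 at key 'd'.
Therefore res = ('d', 20).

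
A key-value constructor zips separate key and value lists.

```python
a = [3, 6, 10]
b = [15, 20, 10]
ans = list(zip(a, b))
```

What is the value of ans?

Step 1: zip pairs elements at same index:
  Index 0: (3, 15)
  Index 1: (6, 20)
  Index 2: (10, 10)
Therefore ans = [(3, 15), (6, 20), (10, 10)].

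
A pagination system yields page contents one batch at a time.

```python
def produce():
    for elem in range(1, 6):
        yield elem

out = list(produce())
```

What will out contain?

Step 1: The generator yields each value from range(1, 6).
Step 2: list() consumes all yields: [1, 2, 3, 4, 5].
Therefore out = [1, 2, 3, 4, 5].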